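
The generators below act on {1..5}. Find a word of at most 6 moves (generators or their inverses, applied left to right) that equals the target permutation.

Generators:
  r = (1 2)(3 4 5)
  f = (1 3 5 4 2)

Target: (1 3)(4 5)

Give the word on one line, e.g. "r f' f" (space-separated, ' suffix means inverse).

  after f: (1 3 5 4 2)
  after r': (1 5 3 4)
  after f: (1 4 3 2)
  after r': (1 3)(4 5)

f r' f r'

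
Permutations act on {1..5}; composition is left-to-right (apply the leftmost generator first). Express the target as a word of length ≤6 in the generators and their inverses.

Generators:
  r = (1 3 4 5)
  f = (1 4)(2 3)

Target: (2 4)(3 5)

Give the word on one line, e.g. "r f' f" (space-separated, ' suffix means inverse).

r' f r' r' r'

  after r': (1 5 4 3)
  after f: (1 5)(2 3 4)
  after r': (1 4 2)
  after r': (1 3)(2 5 4)
  after r': (2 4)(3 5)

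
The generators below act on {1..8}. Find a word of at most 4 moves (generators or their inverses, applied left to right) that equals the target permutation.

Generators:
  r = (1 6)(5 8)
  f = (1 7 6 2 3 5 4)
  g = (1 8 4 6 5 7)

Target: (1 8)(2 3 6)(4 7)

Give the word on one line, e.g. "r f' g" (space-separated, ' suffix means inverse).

  after f: (1 7 6 2 3 5 4)
  after r': (1 7)(2 3 8 5 4 6)
  after g: (2 3 4 5 6)(7 8)
  after g: (1 8)(2 3 6)(4 7)

f r' g g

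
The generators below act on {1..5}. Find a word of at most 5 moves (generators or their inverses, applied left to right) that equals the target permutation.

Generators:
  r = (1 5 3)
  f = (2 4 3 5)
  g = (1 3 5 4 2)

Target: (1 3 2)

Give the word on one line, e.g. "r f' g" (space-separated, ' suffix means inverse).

f r' g' f g

  after f: (2 4 3 5)
  after r': (1 3)(2 4 5)
  after g': (2 5 4 3)
  after f: (3 4 5)
  after g: (1 3 2)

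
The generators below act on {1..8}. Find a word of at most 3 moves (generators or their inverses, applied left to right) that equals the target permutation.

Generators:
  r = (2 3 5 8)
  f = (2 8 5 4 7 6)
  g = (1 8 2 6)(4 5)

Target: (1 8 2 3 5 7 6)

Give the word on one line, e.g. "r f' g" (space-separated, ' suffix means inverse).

g f r

  after g: (1 8 2 6)(4 5)
  after f: (1 5 7 6)
  after r: (1 8 2 3 5 7 6)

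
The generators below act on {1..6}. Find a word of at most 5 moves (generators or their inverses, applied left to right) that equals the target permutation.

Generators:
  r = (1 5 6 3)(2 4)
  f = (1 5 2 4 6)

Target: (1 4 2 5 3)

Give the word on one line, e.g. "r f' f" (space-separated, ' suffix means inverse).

  after r': (1 3 6 5)(2 4)
  after r': (1 6)(3 5)
  after f': (1 4 2 5 3)

r' r' f'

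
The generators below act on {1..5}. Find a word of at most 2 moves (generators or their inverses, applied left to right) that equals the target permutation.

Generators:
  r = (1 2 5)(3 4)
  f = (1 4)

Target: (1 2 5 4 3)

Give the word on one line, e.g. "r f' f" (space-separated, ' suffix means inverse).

r f'

  after r: (1 2 5)(3 4)
  after f': (1 2 5 4 3)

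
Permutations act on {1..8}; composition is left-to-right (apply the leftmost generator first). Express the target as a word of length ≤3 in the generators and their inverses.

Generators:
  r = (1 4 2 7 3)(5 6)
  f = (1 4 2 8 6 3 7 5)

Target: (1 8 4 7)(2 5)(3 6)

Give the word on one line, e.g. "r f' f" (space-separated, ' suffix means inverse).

  after r': (1 3 7 2 4)(5 6)
  after f': (1 6 7 4 5 8 2)
  after f': (1 8 4 7)(2 5)(3 6)

r' f' f'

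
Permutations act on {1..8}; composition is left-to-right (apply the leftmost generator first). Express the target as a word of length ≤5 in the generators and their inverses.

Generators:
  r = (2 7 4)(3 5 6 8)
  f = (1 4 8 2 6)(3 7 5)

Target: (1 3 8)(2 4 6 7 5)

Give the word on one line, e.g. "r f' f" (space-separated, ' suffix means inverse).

  after f': (1 6 2 8 4)(3 5 7)
  after r': (1 5 2 6 4)(7 8)
  after f: (1 3 7 2)(5 6 8)
  after r: (1 5 8 6 3 4 2)
  after f: (1 3 8)(2 4 6 7 5)

f' r' f r f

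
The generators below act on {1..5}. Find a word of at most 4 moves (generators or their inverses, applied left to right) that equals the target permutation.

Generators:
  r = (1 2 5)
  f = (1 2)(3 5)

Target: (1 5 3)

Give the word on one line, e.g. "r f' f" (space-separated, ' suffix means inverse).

  after f': (1 2)(3 5)
  after r: (1 5 3)

f' r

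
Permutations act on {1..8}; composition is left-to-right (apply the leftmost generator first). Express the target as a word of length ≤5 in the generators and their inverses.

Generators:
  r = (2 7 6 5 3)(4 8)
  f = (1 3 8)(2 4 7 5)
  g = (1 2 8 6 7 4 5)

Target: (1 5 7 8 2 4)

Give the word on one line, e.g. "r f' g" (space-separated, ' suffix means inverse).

  after r': (2 3 5 6 7)(4 8)
  after f: (1 3 2 8 7 4)(5 6)
  after r': (1 5 7 8 2 4)

r' f r'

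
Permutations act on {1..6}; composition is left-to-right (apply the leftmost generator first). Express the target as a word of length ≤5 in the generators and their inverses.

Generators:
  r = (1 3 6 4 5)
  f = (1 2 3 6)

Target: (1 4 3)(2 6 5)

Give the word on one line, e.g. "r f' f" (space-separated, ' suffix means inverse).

f r f r r

  after f: (1 2 3 6)
  after r: (1 2 6 3 4 5)
  after f: (1 3 4 5 2)
  after r: (1 6 4)(2 3 5)
  after r: (1 4 3)(2 6 5)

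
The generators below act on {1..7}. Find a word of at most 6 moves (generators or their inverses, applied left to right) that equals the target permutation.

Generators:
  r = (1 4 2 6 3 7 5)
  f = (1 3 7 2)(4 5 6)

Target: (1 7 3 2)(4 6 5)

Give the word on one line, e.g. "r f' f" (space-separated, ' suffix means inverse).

  after r': (1 5 7 3 6 2 4)
  after f': (1 4 2 6 7)(3 5)
  after f': (1 6 3 4 7 2 5)
  after f': (1 5 2 4 3 6)
  after r': (1 7 3 2)(4 6 5)

r' f' f' f' r'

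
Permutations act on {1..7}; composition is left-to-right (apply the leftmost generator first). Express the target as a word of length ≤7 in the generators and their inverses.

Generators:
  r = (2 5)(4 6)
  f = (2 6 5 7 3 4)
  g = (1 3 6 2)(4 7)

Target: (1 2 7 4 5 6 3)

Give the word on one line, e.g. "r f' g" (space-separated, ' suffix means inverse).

r f' g' f g

  after r: (2 5)(4 6)
  after f': (2 6 3 7 5 4)
  after g': (1 2 3 4 6)(5 7)
  after f: (1 6)(2 4 5 3)
  after g: (1 2 7 4 5 6 3)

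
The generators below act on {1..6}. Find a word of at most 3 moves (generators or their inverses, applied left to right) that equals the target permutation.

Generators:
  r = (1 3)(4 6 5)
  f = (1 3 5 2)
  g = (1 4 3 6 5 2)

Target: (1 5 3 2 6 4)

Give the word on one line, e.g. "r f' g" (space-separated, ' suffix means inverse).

  after f: (1 3 5 2)
  after g: (1 6 5)(2 4 3)
  after r: (1 5 3 2 6 4)

f g r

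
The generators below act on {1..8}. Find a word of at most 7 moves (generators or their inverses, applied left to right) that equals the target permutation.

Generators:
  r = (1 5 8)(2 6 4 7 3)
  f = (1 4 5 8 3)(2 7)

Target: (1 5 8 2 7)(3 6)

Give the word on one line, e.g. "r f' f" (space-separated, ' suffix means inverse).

  after r': (1 8 5)(2 3 7 4 6)
  after f': (1 5 3 2 8 4 6 7)
  after f': (1 4 6 2 5 8)(3 7)
  after f': (2 4 6 7 8 3)
  after r: (1 5 8 2 7)(3 6)

r' f' f' f' r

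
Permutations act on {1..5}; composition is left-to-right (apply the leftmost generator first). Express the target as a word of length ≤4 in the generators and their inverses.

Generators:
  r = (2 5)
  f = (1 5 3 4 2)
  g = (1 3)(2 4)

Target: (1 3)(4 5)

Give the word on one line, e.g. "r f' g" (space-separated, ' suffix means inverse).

r g' r'

  after r: (2 5)
  after g': (1 3)(2 5 4)
  after r': (1 3)(4 5)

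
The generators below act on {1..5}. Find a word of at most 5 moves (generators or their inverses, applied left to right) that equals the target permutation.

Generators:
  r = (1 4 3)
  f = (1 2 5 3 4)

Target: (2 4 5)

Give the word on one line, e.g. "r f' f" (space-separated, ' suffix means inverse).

r' f r f r'

  after r': (1 3 4)
  after f: (1 4 2 5 3)
  after r: (1 3 4 2 5)
  after f: (1 4 5 2 3)
  after r': (2 4 5)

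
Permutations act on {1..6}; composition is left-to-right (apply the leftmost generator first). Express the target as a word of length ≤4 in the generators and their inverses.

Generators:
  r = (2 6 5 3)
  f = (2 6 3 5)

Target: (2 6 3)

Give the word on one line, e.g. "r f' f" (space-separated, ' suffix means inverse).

  after f': (2 5 3 6)
  after r': (2 6 3)

f' r'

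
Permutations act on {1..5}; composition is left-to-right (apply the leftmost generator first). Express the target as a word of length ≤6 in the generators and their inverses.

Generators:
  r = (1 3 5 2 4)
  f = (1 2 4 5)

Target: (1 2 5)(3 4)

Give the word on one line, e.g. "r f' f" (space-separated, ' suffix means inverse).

  after f': (1 5 4 2)
  after r: (1 2 3 5)
  after f': (2 3 4)
  after f': (1 5 4)(2 3)
  after r: (1 2 5)(3 4)

f' r f' f' r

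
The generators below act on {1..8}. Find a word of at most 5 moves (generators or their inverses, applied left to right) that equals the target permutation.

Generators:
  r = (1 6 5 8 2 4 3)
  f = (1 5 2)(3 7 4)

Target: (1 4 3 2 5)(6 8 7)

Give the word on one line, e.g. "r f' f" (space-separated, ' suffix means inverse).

  after f': (1 2 5)(3 4 7)
  after r: (1 4 7)(2 8)(5 6)
  after r: (1 3)(4 7 6 8)
  after f: (1 7 6 8 3 5 2)
  after f: (1 4 3 2 5)(6 8 7)

f' r r f f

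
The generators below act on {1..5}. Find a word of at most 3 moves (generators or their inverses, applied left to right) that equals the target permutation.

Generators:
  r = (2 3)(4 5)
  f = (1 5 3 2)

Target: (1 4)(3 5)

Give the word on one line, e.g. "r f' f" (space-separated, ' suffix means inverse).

f r' f'

  after f: (1 5 3 2)
  after r': (1 4 5 2)
  after f': (1 4)(3 5)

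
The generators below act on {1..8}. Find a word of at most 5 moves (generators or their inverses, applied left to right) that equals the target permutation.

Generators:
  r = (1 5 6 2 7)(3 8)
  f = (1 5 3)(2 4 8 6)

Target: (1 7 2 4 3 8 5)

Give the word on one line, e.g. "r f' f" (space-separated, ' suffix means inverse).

f' f' f' r'

  after f': (1 3 5)(2 6 8 4)
  after f': (1 5 3)(2 8)(4 6)
  after f': (2 4 8 6)
  after r': (1 7 2 4 3 8 5)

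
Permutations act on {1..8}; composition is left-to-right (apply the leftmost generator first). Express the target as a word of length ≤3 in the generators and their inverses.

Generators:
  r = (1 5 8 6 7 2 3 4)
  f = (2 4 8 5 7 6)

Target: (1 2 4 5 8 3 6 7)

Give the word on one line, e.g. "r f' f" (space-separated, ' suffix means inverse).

  after f': (2 6 7 5 8 4)
  after r': (1 4 7)(2 8 3)
  after f': (1 2 4 5 8 3 6 7)

f' r' f'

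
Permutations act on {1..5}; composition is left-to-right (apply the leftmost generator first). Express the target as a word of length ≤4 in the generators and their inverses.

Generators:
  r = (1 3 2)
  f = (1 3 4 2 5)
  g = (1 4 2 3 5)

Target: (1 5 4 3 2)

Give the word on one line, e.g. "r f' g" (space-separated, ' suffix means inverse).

  after f: (1 3 4 2 5)
  after r: (1 2 5 3 4)
  after f: (1 5 4 3 2)

f r f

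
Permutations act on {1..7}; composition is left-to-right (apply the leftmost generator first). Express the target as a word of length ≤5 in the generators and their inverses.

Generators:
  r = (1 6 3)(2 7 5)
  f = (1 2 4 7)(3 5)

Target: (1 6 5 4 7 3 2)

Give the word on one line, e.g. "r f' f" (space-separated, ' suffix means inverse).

r f' f' f'

  after r: (1 6 3)(2 7 5)
  after f': (1 6 5)(2 4)(3 7)
  after f': (1 6 3 4)(5 7)
  after f': (1 6 5 4 7 3 2)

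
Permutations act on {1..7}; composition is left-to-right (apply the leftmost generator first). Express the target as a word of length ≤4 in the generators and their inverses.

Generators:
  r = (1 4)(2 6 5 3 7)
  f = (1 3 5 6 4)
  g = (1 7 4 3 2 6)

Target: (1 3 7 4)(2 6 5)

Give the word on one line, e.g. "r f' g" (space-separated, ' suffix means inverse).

f' g

  after f': (1 4 6 5 3)
  after g: (1 3 7 4)(2 6 5)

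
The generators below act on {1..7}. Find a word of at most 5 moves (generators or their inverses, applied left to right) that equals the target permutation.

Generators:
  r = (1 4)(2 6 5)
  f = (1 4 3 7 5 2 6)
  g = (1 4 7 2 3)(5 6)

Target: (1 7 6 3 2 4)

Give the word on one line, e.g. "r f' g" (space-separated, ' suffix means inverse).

  after r': (1 4)(2 5 6)
  after r': (2 6 5)
  after f: (1 4 3 7 5 6 2)
  after g: (1 7 6 3 2 4)

r' r' f g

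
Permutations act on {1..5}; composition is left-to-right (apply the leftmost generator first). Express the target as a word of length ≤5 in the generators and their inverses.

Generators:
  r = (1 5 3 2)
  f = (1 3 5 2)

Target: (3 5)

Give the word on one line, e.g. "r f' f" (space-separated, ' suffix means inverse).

  after r: (1 5 3 2)
  after f': (1 3 5)
  after r': (1 5 2 3)
  after f': (1 3 2)
  after f': (3 5)

r f' r' f' f'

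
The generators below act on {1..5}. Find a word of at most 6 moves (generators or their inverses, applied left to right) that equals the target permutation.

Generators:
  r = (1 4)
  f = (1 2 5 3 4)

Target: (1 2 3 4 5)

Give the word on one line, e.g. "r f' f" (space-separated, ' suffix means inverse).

  after r: (1 4)
  after f': (1 3 5 2)
  after f': (1 5)(2 4 3)
  after f': (1 2 3)(4 5)
  after r': (1 2 3 4 5)

r f' f' f' r'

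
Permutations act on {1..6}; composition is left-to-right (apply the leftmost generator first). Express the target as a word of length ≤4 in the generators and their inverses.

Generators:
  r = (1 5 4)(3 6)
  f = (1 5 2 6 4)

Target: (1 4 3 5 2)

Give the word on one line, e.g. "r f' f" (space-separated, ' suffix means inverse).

  after r': (1 4 5)(3 6)
  after f: (2 6 3 4)
  after f: (1 5 2 4 6 3)
  after r: (1 4 3 5 2)

r' f f r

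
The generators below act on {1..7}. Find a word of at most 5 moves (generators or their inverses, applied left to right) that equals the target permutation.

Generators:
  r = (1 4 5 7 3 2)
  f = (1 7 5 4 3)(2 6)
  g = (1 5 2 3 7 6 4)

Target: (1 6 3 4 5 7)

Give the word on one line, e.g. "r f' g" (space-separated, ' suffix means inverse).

  after r': (1 2 3 7 5 4)
  after f: (1 6 2)(3 5)(4 7)
  after r': (1 6 3 4 5 7)

r' f r'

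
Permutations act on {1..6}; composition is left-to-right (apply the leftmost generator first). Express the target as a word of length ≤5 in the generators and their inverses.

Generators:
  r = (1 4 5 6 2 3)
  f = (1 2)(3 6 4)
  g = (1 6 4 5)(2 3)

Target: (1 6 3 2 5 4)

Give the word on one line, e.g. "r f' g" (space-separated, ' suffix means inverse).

r g g f r'

  after r: (1 4 5 6 2 3)
  after g: (1 5 4)(3 6)
  after g: (2 3 4 6)
  after f: (1 2 6)
  after r': (1 6 3 2 5 4)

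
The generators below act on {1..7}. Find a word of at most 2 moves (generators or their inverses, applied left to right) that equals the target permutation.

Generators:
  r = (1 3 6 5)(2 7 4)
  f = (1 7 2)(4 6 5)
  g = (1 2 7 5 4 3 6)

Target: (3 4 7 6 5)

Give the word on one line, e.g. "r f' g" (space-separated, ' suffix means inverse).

  after f': (1 2 7)(4 5 6)
  after g': (3 4 7 6 5)

f' g'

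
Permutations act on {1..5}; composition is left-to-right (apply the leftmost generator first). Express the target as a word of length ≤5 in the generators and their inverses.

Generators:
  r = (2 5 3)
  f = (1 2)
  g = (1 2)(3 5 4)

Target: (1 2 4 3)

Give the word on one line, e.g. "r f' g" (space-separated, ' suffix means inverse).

r f g f

  after r: (2 5 3)
  after f: (1 2 5 3)
  after g: (2 4 3)
  after f: (1 2 4 3)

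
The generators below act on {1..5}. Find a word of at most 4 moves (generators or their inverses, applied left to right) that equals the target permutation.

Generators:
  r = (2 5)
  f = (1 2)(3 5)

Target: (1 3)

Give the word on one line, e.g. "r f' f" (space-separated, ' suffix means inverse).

  after f': (1 2)(3 5)
  after r: (1 5 3 2)
  after f: (1 3)

f' r f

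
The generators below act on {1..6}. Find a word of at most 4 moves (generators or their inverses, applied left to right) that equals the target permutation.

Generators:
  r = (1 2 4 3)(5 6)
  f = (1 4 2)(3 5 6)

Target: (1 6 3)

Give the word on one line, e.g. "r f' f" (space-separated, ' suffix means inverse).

  after f: (1 4 2)(3 5 6)
  after r: (1 3 6)
  after f: (1 5 6 4 2)
  after r: (1 6 3)

f r f r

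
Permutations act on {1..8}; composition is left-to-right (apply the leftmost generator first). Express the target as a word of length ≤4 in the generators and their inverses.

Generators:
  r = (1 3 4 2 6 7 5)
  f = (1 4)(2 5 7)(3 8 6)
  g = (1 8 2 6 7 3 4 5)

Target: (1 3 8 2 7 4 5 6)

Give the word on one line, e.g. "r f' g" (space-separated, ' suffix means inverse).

f r'

  after f: (1 4)(2 5 7)(3 8 6)
  after r': (1 3 8 2 7 4 5 6)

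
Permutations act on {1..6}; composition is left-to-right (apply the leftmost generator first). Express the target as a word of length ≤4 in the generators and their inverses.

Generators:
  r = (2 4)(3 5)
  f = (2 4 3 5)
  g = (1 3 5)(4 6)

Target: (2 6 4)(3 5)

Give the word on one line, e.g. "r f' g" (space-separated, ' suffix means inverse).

  after r': (2 4)(3 5)
  after g: (1 3)(2 6 4)
  after g: (1 5)(2 4)
  after g: (2 6 4)(3 5)

r' g g g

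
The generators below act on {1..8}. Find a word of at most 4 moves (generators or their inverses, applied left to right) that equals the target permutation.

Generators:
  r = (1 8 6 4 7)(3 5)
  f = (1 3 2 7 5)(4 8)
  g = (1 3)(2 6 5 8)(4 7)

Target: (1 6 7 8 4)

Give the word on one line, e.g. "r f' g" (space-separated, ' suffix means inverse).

  after r: (1 8 6 4 7)(3 5)
  after r: (1 6 7 8 4)

r r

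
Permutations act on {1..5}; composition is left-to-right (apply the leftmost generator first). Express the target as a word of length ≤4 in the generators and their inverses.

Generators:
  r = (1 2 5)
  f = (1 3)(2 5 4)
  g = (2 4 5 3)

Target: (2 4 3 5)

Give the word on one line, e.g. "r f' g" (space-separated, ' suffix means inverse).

f' f' g'

  after f': (1 3)(2 4 5)
  after f': (2 5 4)
  after g': (2 4 3 5)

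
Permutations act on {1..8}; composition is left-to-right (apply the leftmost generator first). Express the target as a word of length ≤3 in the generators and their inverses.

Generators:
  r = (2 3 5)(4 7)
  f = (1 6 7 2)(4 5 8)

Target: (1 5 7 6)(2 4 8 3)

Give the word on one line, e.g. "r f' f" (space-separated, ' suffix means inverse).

f' r'

  after f': (1 2 7 6)(4 8 5)
  after r': (1 5 7 6)(2 4 8 3)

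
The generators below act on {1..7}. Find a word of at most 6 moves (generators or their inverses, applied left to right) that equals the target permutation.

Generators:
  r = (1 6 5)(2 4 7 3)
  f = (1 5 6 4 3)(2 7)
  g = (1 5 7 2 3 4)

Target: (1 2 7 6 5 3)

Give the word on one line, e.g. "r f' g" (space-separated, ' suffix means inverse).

g' r' g f' r'

  after g': (1 4 3 2 7 5)
  after r': (1 2 4 7 6)
  after g: (1 3 4 2)(5 7 6)
  after f': (1 4 7 5 2 3 6)
  after r': (1 2 7 6 5 3)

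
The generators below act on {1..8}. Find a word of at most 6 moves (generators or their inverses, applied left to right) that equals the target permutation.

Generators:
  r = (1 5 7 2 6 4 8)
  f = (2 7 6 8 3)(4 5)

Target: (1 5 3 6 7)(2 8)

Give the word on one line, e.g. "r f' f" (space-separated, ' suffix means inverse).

r r f' r' r'

  after r: (1 5 7 2 6 4 8)
  after r: (1 7 6 8 5 2 4)
  after f': (1 2 5 3 8 4)
  after r': (1 7 5 3 4 8 6 2)
  after r': (1 5 3 6 7)(2 8)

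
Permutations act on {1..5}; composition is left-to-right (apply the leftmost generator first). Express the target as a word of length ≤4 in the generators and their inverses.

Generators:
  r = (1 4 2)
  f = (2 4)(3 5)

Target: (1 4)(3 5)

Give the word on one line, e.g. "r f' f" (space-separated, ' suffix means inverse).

  after f: (2 4)(3 5)
  after r: (1 4)(3 5)

f r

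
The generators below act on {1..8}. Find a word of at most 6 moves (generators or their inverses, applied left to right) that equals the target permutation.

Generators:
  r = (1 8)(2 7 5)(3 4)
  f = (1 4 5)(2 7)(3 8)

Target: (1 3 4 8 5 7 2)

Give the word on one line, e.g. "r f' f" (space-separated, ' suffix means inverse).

  after f': (1 5 4)(2 7)(3 8)
  after f': (1 4 5)
  after f': (2 7)(3 8)
  after r: (1 8 4 3)(2 5)
  after f: (1 3 4 8 5 7 2)

f' f' f' r f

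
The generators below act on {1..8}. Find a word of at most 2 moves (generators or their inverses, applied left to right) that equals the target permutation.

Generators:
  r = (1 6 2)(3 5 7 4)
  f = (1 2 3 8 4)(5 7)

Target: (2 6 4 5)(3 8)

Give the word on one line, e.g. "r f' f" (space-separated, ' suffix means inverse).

r' f'

  after r': (1 2 6)(3 4 7 5)
  after f': (2 6 4 5)(3 8)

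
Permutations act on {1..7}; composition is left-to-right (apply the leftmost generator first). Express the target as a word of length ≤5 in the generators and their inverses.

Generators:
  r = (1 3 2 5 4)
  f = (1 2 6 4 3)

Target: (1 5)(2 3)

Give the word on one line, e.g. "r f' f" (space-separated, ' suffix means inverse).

f f r f r'

  after f: (1 2 6 4 3)
  after f: (1 6 3 2 4)
  after r: (1 6 2)(3 5 4)
  after f: (1 4)(3 5)
  after r': (1 5)(2 3)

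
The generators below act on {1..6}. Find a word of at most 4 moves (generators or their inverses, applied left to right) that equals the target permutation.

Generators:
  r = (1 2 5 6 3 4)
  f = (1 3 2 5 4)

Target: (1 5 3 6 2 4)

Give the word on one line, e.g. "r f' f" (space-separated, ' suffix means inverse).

r' f'

  after r': (1 4 3 6 5 2)
  after f': (1 5 3 6 2 4)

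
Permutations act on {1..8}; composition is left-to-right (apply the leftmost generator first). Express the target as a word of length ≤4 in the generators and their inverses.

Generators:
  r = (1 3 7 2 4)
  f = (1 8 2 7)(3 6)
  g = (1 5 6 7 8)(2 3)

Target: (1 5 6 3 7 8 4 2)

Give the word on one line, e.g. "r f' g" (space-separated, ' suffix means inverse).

  after g: (1 5 6 7 8)(2 3)
  after r': (1 5 6 3 7 8 4 2)

g r'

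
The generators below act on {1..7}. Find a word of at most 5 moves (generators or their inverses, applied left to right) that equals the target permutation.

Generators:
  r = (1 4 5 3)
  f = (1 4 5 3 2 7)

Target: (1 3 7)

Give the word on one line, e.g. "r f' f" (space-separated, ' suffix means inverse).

r' f r f'

  after r': (1 3 5 4)
  after f: (1 2 7)
  after r: (1 2 7 4 5 3)
  after f': (1 3 7)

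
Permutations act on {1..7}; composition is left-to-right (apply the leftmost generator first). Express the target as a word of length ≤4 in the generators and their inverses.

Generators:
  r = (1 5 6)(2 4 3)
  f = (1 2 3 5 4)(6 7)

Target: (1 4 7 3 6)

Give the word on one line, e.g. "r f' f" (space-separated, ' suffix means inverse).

f' r f' r

  after f': (1 4 5 3 2)(6 7)
  after r: (1 3 4 6 7)(2 5)
  after f': (1 2 3 5)(4 7)
  after r: (1 4 7 3 6)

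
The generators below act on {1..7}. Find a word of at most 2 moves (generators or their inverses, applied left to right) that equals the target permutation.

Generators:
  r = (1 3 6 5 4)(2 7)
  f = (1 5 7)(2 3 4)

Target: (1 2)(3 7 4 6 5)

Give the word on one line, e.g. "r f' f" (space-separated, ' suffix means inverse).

  after f': (1 7 5)(2 4 3)
  after r: (1 2)(3 7 4 6 5)

f' r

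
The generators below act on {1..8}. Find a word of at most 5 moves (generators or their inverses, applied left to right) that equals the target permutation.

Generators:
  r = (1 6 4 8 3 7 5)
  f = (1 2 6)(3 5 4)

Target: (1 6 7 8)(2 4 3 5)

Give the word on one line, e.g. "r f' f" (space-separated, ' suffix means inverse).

f' f' r' f' r

  after f': (1 6 2)(3 4 5)
  after f': (1 2 6)(3 5 4)
  after r': (1 2)(3 7)(4 8)(5 6)
  after f': (2 6 3 7 4 8 5)
  after r: (1 6 7 8)(2 4 3 5)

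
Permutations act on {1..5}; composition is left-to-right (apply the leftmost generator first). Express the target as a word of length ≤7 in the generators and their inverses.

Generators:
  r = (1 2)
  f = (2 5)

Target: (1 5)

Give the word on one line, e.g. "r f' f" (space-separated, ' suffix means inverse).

f' r' f r r

  after f': (2 5)
  after r': (1 2 5)
  after f: (1 5)
  after r: (1 5 2)
  after r: (1 5)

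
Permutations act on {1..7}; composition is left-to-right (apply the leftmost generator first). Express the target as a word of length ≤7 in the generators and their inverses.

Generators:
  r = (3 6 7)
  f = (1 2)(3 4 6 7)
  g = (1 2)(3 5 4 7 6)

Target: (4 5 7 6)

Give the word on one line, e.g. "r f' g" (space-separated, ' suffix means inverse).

  after g': (1 2)(3 6 7 4 5)
  after f: (3 7 6)(4 5)
  after r': (3 6 7)(4 5)
  after f': (1 2)(3 4 5)
  after f': (4 5 7 6)

g' f r' f' f'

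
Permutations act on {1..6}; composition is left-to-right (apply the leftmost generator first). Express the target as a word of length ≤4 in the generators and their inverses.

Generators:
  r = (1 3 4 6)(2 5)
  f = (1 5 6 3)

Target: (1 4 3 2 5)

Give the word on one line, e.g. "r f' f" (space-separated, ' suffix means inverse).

f f r'

  after f: (1 5 6 3)
  after f: (1 6)(3 5)
  after r': (1 4 3 2 5)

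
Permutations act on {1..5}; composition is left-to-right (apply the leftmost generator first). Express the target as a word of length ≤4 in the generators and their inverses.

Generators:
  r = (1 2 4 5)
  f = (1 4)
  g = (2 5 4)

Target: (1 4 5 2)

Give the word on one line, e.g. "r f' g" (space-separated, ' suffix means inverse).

f r g' r

  after f: (1 4)
  after r: (1 5)(2 4)
  after g': (1 2 5)
  after r: (1 4 5 2)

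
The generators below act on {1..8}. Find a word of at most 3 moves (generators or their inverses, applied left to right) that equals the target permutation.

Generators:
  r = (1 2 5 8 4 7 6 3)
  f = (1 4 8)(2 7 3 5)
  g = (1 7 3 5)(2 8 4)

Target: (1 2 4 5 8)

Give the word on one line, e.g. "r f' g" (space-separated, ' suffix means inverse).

  after g: (1 7 3 5)(2 8 4)
  after f': (1 2 4 5 8)

g f'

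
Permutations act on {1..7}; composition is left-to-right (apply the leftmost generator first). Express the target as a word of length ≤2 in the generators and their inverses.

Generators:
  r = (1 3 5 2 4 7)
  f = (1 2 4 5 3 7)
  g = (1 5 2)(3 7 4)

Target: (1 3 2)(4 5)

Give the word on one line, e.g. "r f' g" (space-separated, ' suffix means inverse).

  after r': (1 7 4 2 5 3)
  after g': (1 3 2)(4 5)

r' g'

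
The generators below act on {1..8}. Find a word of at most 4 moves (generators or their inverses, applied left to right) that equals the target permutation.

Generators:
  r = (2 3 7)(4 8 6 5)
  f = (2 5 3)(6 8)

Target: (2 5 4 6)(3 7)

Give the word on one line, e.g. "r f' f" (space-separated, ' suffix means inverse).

r f'

  after r: (2 3 7)(4 8 6 5)
  after f': (2 5 4 6)(3 7)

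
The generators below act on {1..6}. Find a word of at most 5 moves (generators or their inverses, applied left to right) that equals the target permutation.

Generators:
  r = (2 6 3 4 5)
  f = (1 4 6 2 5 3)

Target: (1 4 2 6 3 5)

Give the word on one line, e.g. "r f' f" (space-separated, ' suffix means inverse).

  after r': (2 5 4 3 6)
  after f': (1 3 4 5)
  after r: (1 4 2 6 3 5)

r' f' r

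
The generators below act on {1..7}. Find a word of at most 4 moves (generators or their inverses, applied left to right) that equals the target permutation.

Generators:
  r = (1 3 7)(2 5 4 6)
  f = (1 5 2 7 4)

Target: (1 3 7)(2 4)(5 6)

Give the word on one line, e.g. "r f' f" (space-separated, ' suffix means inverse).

  after r': (1 7 3)(2 6 4 5)
  after r': (1 3 7)(2 4)(5 6)

r' r'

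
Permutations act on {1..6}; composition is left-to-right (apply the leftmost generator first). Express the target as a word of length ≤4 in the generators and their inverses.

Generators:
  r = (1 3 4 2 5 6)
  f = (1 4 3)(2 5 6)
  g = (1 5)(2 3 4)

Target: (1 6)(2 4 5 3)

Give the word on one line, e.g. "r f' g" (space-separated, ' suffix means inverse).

  after g: (1 5)(2 3 4)
  after r: (1 6)(2 4 5 3)

g r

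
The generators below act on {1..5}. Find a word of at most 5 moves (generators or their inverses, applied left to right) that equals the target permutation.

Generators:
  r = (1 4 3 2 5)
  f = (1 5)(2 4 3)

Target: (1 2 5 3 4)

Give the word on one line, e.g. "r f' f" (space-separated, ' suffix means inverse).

f' f' r' r'

  after f': (1 5)(2 3 4)
  after f': (2 4 3)
  after r': (1 5 2)
  after r': (1 2 5 3 4)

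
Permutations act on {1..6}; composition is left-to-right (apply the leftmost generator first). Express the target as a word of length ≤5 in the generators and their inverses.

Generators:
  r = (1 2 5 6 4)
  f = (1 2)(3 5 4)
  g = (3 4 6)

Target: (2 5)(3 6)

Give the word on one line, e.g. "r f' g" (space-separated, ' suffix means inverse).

  after r: (1 2 5 6 4)
  after g: (1 2 5 3 4)
  after f': (2 3 5 4)
  after r: (1 2 3 6 4 5)
  after f: (2 5)(3 6)

r g f' r f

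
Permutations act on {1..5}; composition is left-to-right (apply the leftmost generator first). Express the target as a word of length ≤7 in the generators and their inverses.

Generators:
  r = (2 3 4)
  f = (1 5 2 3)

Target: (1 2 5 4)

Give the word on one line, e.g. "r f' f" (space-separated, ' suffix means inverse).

r' f f r f'

  after r': (2 4 3)
  after f: (1 5 2 4)
  after f: (1 2 4 5 3)
  after r: (1 3)(4 5)
  after f': (1 2 5 4)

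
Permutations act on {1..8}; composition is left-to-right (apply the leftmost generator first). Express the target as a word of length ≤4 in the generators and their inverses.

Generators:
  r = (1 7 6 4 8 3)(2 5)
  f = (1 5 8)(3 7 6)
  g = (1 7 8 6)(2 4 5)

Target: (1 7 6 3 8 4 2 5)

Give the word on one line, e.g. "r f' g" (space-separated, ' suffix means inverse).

  after g: (1 7 8 6)(2 4 5)
  after r: (1 6 7 3)(2 8 4)
  after f': (1 7 6 3 8 4 2 5)

g r f'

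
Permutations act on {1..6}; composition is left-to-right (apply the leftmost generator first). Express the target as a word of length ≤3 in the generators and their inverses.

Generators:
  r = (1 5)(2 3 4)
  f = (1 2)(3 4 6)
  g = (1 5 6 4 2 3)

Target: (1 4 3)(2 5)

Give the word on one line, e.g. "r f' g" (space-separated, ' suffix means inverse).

f r f

  after f: (1 2)(3 4 6)
  after r: (1 3 2 5)(4 6)
  after f: (1 4 3)(2 5)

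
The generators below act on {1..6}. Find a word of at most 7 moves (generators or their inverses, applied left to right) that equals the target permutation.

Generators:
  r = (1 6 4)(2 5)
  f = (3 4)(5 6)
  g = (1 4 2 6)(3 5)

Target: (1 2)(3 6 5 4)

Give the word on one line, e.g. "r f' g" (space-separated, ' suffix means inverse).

g f' r g' r

  after g: (1 4 2 6)(3 5)
  after f': (1 3 6)(2 5 4)
  after r: (1 3 4 5)
  after g': (1 5 6 2 4 3)
  after r: (1 2)(3 6 5 4)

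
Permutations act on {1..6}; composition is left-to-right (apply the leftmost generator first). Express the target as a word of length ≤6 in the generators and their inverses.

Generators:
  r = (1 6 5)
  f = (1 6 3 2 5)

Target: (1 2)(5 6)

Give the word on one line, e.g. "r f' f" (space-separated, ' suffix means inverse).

r r f r' f'

  after r: (1 6 5)
  after r: (1 5 6)
  after f: (2 5 3)
  after r': (1 5 3 2 6)
  after f': (1 2)(5 6)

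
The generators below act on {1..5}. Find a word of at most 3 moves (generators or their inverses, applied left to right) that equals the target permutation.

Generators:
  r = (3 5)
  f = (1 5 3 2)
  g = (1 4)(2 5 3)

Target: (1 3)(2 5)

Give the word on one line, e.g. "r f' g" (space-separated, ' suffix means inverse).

f' f'

  after f': (1 2 3 5)
  after f': (1 3)(2 5)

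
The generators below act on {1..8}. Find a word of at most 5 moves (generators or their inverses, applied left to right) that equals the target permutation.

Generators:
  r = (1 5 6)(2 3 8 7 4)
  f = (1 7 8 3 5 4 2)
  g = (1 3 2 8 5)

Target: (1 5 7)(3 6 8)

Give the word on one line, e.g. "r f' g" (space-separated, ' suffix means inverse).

f r g f'

  after f: (1 7 8 3 5 4 2)
  after r: (1 4 3 6)(2 5)
  after g: (1 4 2)(3 6)(5 8)
  after f': (1 5 7)(3 6 8)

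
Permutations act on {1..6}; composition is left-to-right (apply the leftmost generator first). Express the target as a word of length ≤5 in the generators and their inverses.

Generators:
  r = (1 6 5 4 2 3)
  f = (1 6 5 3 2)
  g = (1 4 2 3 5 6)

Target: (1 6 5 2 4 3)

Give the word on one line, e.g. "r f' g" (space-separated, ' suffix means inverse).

r g' g' f' f'

  after r: (1 6 5 4 2 3)
  after g': (1 5)(3 6)
  after g': (1 3 5 6 2 4)
  after f': (1 5)(2 4)(3 6)
  after f': (1 6 5 2 4 3)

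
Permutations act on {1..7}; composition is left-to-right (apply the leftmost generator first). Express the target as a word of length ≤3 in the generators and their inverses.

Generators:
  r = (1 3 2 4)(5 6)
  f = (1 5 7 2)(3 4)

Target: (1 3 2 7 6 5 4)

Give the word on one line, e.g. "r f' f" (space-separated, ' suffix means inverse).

  after f': (1 2 7 5)(3 4)
  after r': (1 3 2 7 6 5 4)

f' r'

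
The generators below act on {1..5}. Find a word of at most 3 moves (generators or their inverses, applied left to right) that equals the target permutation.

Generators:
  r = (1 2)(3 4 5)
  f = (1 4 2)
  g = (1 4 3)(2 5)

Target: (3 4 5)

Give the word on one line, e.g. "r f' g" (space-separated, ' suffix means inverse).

r' r'

  after r': (1 2)(3 5 4)
  after r': (3 4 5)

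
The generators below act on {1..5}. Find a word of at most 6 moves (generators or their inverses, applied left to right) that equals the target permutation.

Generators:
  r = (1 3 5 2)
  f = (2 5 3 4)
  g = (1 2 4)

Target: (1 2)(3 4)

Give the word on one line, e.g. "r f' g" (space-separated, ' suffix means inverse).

f' r' f r

  after f': (2 4 3 5)
  after r': (1 2 4)
  after f: (1 5 3 4)
  after r: (1 2)(3 4)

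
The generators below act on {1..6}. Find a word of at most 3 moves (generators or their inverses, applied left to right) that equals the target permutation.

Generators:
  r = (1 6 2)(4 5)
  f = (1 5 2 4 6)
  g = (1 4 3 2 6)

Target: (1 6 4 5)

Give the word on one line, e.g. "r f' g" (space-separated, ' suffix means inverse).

f r' f

  after f: (1 5 2 4 6)
  after r': (1 4)(2 5 6)
  after f: (1 6 4 5)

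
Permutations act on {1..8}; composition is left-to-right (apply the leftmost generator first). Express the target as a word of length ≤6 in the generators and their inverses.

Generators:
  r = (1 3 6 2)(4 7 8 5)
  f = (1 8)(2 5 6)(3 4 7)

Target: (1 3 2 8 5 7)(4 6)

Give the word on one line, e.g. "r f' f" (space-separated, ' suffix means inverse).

f' r f r'

  after f': (1 8)(2 6 5)(3 7 4)
  after r: (1 5)(3 8)(4 6)
  after f: (1 6 7 3)(2 5 8 4)
  after r': (1 3 2 8 5 7)(4 6)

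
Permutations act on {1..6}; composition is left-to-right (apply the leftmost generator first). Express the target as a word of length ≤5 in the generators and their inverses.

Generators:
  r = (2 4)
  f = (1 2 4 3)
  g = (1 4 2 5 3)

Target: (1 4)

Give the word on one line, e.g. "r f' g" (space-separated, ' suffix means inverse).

g r g'

  after g: (1 4 2 5 3)
  after r: (1 2 5 3)
  after g': (1 4)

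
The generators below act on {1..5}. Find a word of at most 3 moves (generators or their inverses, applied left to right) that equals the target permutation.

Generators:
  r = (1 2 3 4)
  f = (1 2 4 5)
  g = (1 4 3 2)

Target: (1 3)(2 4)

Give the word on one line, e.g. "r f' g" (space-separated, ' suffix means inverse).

  after r': (1 4 3 2)
  after r': (1 3)(2 4)

r' r'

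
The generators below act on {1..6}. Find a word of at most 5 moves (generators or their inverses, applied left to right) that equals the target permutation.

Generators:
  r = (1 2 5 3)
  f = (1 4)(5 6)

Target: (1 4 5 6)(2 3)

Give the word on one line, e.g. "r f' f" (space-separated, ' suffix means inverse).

f' r f' f' r

  after f': (1 4)(5 6)
  after r: (1 4 2 5 6 3)
  after f': (2 6 3 4)
  after f': (1 4 2 5 6 3)
  after r: (1 4 5 6)(2 3)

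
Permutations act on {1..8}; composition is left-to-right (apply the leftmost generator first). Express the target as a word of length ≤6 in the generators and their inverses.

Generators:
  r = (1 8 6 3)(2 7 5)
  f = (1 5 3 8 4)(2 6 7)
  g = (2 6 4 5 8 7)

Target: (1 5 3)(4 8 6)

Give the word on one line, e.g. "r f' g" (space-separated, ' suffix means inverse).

g' g' r g'

  after g': (2 7 8 5 4 6)
  after g': (2 8 4)(5 6 7)
  after r: (1 8 4 7 2 6 5 3)
  after g': (1 5 3)(4 8 6)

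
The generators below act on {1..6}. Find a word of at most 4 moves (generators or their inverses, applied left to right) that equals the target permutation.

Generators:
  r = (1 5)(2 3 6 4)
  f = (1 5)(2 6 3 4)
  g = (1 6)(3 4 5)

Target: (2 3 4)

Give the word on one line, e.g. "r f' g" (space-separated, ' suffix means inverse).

  after r': (1 5)(2 4 6 3)
  after f': (2 3 4)

r' f'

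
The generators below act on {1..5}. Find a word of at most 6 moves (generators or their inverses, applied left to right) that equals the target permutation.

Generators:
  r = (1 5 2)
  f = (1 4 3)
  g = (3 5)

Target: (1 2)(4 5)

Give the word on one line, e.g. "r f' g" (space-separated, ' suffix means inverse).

  after f': (1 3 4)
  after r': (1 3 4 2 5)
  after f: (2 5 4)
  after r': (1 2)(4 5)

f' r' f r'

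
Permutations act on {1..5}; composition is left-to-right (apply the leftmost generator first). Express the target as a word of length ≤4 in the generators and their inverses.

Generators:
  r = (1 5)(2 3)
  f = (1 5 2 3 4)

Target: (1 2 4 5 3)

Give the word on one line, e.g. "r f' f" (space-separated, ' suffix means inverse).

f f

  after f: (1 5 2 3 4)
  after f: (1 2 4 5 3)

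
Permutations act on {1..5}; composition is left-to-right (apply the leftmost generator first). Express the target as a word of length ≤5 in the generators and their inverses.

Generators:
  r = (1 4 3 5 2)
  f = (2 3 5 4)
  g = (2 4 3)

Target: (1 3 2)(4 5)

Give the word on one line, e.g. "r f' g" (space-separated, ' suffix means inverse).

r f g g

  after r: (1 4 3 5 2)
  after f: (1 2)(3 4 5)
  after g: (1 4 5 2)
  after g: (1 3 2)(4 5)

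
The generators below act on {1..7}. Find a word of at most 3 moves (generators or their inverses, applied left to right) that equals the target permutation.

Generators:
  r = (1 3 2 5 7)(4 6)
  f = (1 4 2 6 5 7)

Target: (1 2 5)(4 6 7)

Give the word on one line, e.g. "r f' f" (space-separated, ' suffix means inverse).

f f

  after f: (1 4 2 6 5 7)
  after f: (1 2 5)(4 6 7)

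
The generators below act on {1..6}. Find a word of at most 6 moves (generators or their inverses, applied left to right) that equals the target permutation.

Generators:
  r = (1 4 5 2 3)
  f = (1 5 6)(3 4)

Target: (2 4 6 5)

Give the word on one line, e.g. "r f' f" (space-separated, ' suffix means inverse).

f' r' r' f' f'

  after f': (1 6 5)(3 4)
  after r': (1 6 4 2 5 3)
  after r': (1 6)(2 4 5)
  after f': (1 5 2 3 4)
  after f': (2 4 6 5)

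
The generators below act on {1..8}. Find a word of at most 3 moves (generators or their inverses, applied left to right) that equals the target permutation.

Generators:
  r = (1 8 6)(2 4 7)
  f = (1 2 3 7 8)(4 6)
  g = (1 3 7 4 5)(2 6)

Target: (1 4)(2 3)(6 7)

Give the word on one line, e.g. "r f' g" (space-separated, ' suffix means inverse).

f r

  after f: (1 2 3 7 8)(4 6)
  after r: (1 4)(2 3)(6 7)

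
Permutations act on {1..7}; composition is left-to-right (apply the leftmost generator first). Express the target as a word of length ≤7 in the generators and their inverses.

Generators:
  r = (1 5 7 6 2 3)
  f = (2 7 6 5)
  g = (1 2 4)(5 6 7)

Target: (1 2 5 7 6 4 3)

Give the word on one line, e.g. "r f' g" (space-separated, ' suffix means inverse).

  after r: (1 5 7 6 2 3)
  after f': (1 6 5 2 3)
  after r': (1 7 5 6)
  after g': (1 6 4 2)
  after r: (1 2 5 7 6 4 3)

r f' r' g' r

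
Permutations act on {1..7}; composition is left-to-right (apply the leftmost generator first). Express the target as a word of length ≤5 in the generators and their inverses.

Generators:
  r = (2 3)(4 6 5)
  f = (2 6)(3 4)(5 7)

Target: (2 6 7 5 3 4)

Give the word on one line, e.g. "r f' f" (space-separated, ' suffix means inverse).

r' r' f'

  after r': (2 3)(4 5 6)
  after r': (4 6 5)
  after f': (2 6 7 5 3 4)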